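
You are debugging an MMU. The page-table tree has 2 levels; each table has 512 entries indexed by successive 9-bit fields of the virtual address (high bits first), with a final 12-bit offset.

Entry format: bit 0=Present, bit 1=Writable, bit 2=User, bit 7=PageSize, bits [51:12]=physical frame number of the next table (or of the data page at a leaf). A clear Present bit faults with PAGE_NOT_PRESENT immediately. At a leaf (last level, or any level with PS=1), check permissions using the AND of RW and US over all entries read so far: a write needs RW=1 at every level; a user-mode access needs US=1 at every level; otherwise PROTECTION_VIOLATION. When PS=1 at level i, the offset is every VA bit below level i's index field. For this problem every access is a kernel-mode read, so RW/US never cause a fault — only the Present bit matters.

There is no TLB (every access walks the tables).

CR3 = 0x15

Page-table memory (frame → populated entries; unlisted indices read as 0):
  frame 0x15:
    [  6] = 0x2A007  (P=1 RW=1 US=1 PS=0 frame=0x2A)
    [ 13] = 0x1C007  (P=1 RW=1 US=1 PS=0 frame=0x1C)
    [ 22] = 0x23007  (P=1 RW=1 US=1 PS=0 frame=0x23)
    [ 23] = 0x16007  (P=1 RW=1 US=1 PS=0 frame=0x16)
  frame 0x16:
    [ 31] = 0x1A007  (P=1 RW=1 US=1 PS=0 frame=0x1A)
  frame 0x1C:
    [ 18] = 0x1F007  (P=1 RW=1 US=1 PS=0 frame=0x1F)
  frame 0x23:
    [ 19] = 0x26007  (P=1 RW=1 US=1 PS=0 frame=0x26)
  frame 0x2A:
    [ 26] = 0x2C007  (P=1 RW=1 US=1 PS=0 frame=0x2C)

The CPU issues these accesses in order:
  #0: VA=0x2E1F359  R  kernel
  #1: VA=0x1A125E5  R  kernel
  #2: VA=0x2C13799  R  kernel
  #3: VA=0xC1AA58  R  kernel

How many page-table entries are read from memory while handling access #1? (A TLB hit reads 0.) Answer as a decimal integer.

Per-access translation:
#0 VA=0x2E1F359 (r,kernel):
  L0: frame=0x15 idx=23 entry=0x16007 [P=1 RW=1 US=1 PS=0]
  L1: frame=0x16 idx=31 entry=0x1A007 [P=1 RW=1 US=1 PS=0]
  → PA=0x1A359  (2 entries read)
#1 VA=0x1A125E5 (r,kernel):
  L0: frame=0x15 idx=13 entry=0x1C007 [P=1 RW=1 US=1 PS=0]
  L1: frame=0x1C idx=18 entry=0x1F007 [P=1 RW=1 US=1 PS=0]
  → PA=0x1F5E5  (2 entries read)
#2 VA=0x2C13799 (r,kernel):
  L0: frame=0x15 idx=22 entry=0x23007 [P=1 RW=1 US=1 PS=0]
  L1: frame=0x23 idx=19 entry=0x26007 [P=1 RW=1 US=1 PS=0]
  → PA=0x26799  (2 entries read)
#3 VA=0xC1AA58 (r,kernel):
  L0: frame=0x15 idx=6 entry=0x2A007 [P=1 RW=1 US=1 PS=0]
  L1: frame=0x2A idx=26 entry=0x2C007 [P=1 RW=1 US=1 PS=0]
  → PA=0x2CA58  (2 entries read)

Entries read for #1: 2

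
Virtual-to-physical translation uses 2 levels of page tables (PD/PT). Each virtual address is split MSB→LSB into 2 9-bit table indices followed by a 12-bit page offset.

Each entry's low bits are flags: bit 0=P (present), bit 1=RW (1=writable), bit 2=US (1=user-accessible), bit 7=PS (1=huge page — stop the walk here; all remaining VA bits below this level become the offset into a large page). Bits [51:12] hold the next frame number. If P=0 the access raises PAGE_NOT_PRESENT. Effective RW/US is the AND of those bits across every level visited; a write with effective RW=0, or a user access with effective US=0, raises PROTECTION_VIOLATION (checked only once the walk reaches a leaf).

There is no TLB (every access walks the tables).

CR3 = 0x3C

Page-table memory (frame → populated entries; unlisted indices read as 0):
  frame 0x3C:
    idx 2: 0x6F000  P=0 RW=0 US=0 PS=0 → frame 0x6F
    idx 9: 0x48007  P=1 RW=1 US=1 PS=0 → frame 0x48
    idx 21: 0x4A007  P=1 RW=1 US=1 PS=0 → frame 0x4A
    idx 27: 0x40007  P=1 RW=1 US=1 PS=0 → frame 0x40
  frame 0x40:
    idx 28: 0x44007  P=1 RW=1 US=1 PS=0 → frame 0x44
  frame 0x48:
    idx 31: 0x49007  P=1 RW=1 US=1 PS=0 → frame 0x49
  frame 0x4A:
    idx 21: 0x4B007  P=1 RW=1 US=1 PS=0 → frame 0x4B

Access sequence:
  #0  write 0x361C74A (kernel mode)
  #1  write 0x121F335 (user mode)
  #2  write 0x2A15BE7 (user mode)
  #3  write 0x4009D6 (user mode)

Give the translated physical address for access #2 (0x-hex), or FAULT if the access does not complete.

Trace:
#0 VA=0x361C74A (w,kernel):
  L0: frame=0x3C idx=27 entry=0x40007 [P=1 RW=1 US=1 PS=0]
  L1: frame=0x40 idx=28 entry=0x44007 [P=1 RW=1 US=1 PS=0]
  ⇒ phys 0x4474A  [2 reads]
#1 VA=0x121F335 (w,user):
  L0: frame=0x3C idx=9 entry=0x48007 [P=1 RW=1 US=1 PS=0]
  L1: frame=0x48 idx=31 entry=0x49007 [P=1 RW=1 US=1 PS=0]
  ⇒ phys 0x49335  [2 reads]
#2 VA=0x2A15BE7 (w,user):
  L0: frame=0x3C idx=21 entry=0x4A007 [P=1 RW=1 US=1 PS=0]
  L1: frame=0x4A idx=21 entry=0x4B007 [P=1 RW=1 US=1 PS=0]
  ⇒ phys 0x4BBE7  [2 reads]
#3 VA=0x4009D6 (w,user):
  L0: frame=0x3C idx=2 entry=0x6F000 [P=0 RW=0 US=0 PS=0]
  ⇒ fault: PAGE_NOT_PRESENT  — 1 lookups

Access #2 PA: 0x4BBE7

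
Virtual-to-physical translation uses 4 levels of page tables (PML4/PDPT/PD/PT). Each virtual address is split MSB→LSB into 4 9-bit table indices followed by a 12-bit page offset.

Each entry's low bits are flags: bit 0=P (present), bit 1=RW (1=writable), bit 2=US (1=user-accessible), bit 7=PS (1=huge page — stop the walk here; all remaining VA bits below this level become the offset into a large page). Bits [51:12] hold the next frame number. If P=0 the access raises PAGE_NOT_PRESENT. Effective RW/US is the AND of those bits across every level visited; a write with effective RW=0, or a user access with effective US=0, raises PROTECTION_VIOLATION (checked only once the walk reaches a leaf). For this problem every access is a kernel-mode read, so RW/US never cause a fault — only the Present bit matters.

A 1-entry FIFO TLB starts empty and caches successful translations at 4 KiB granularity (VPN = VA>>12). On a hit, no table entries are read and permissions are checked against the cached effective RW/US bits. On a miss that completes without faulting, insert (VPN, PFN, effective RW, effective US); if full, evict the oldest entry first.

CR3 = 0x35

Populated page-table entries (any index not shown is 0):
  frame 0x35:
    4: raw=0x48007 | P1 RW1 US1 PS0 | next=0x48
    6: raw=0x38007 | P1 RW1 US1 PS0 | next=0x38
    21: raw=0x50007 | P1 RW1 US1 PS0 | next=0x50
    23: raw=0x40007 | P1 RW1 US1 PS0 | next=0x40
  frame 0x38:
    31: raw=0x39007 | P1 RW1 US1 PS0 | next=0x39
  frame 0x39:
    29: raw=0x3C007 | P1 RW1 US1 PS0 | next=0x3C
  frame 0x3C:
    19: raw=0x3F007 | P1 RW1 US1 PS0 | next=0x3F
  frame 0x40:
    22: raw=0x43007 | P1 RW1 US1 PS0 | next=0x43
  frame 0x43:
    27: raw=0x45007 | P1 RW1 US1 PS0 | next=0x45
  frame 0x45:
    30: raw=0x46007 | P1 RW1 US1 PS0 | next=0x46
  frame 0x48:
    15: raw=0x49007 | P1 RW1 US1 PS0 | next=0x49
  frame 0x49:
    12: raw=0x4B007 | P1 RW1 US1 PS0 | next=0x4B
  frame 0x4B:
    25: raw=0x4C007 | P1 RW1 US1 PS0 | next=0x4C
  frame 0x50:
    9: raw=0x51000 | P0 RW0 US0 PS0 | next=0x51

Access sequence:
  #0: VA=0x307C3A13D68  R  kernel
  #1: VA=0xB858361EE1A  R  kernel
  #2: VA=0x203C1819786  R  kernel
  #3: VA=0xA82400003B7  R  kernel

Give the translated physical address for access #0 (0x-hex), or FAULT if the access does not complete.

Trace:
#0 VA=0x307C3A13D68 (r,kernel):
  L0 @0x35[6] → 0x38007  P=1,RW=1,US=1,PS=0
  L1 @0x38[31] → 0x39007  P=1,RW=1,US=1,PS=0
  L2 @0x39[29] → 0x3C007  P=1,RW=1,US=1,PS=0
  L3 @0x3C[19] → 0x3F007  P=1,RW=1,US=1,PS=0
  ⇒ phys 0x3FD68  [4 reads]
#1 VA=0xB858361EE1A (r,kernel):
  L0 @0x35[23] → 0x40007  P=1,RW=1,US=1,PS=0
  L1 @0x40[22] → 0x43007  P=1,RW=1,US=1,PS=0
  L2 @0x43[27] → 0x45007  P=1,RW=1,US=1,PS=0
  L3 @0x45[30] → 0x46007  P=1,RW=1,US=1,PS=0
  ⇒ phys 0x46E1A  [4 reads]
#2 VA=0x203C1819786 (r,kernel):
  L0 @0x35[4] → 0x48007  P=1,RW=1,US=1,PS=0
  L1 @0x48[15] → 0x49007  P=1,RW=1,US=1,PS=0
  L2 @0x49[12] → 0x4B007  P=1,RW=1,US=1,PS=0
  L3 @0x4B[25] → 0x4C007  P=1,RW=1,US=1,PS=0
  ⇒ phys 0x4C786  [4 reads]
#3 VA=0xA82400003B7 (r,kernel):
  L0 @0x35[21] → 0x50007  P=1,RW=1,US=1,PS=0
  L1 @0x50[9] → 0x51000  P=0,RW=0,US=0,PS=0
  ⇒ fault: PAGE_NOT_PRESENT  — 2 lookups

Access #0 PA: 0x3FD68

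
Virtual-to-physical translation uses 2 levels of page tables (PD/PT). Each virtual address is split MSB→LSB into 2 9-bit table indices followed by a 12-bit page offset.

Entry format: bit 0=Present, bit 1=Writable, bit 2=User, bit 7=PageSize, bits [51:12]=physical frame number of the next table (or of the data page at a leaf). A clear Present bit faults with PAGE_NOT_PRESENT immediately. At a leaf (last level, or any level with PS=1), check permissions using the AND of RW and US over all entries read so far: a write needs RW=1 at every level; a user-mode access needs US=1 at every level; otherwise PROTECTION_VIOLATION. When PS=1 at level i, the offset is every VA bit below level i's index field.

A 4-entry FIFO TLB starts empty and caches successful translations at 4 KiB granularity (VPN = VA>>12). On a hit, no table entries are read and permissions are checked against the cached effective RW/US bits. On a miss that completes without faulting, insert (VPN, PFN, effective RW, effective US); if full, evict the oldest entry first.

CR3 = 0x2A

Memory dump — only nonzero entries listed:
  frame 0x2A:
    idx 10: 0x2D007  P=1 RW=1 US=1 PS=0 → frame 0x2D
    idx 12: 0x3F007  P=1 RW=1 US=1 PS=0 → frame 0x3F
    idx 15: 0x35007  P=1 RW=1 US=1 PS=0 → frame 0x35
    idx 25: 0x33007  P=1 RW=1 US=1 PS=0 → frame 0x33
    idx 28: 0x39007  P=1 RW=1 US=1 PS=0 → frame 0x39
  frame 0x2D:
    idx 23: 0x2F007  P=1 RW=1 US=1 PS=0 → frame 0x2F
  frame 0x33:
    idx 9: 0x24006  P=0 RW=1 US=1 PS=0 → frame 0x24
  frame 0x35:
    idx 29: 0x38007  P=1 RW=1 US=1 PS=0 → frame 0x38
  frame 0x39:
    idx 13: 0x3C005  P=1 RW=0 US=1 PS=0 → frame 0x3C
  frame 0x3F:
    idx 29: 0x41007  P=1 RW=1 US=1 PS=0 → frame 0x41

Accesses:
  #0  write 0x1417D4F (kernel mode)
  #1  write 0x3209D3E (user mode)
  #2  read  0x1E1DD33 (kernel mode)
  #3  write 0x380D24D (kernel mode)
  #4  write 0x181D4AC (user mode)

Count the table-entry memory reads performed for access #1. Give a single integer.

Per-access translation:
#0 VA=0x1417D4F (w,kernel):
  lvl0: tbl 0x2A, slot 10 ⇒ 0x2D007 (P1/RW1/US1/PS0)
  lvl1: tbl 0x2D, slot 23 ⇒ 0x2F007 (P1/RW1/US1/PS0)
  ⇒ phys 0x2FD4F  [2 reads]
#1 VA=0x3209D3E (w,user):
  lvl0: tbl 0x2A, slot 25 ⇒ 0x33007 (P1/RW1/US1/PS0)
  lvl1: tbl 0x33, slot 9 ⇒ 0x24006 (P0/RW1/US1/PS0)
  ⇒ fault: PAGE_NOT_PRESENT  — 2 lookups
#2 VA=0x1E1DD33 (r,kernel):
  lvl0: tbl 0x2A, slot 15 ⇒ 0x35007 (P1/RW1/US1/PS0)
  lvl1: tbl 0x35, slot 29 ⇒ 0x38007 (P1/RW1/US1/PS0)
  ⇒ phys 0x38D33  [2 reads]
#3 VA=0x380D24D (w,kernel):
  lvl0: tbl 0x2A, slot 28 ⇒ 0x39007 (P1/RW1/US1/PS0)
  lvl1: tbl 0x39, slot 13 ⇒ 0x3C005 (P1/RW0/US1/PS0)
  ⇒ fault: PROTECTION_VIOLATION  — 2 lookups
#4 VA=0x181D4AC (w,user):
  lvl0: tbl 0x2A, slot 12 ⇒ 0x3F007 (P1/RW1/US1/PS0)
  lvl1: tbl 0x3F, slot 29 ⇒ 0x41007 (P1/RW1/US1/PS0)
  ⇒ phys 0x414AC  [2 reads]

Entries read for #1: 2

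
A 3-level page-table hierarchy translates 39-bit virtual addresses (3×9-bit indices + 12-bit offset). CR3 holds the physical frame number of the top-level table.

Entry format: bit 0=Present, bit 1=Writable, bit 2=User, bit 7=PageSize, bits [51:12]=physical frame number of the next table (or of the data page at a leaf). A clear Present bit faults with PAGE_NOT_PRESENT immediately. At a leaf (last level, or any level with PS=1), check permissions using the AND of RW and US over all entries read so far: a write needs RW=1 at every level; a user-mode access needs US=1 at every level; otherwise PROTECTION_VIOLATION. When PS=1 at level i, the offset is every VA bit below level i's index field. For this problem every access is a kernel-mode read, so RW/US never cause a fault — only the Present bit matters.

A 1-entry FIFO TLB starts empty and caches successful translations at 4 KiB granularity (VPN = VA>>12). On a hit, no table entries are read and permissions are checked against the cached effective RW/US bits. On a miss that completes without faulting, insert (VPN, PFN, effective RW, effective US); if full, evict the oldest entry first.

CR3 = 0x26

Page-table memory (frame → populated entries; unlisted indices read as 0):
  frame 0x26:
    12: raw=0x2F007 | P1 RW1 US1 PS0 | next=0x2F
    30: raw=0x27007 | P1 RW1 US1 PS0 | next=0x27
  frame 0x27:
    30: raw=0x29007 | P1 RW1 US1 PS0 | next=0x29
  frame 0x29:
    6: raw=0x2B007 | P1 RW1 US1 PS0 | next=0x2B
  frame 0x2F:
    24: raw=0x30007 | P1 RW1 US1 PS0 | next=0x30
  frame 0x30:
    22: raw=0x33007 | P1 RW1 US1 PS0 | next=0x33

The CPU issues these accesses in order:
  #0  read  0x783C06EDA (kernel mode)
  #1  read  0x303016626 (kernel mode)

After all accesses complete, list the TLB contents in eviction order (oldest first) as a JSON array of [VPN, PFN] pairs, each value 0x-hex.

Per-access translation:
#0 VA=0x783C06EDA (r,kernel):
  L0 @0x26[30] → 0x27007  P=1,RW=1,US=1,PS=0
  L1 @0x27[30] → 0x29007  P=1,RW=1,US=1,PS=0
  L2 @0x29[6] → 0x2B007  P=1,RW=1,US=1,PS=0
  ⇒ phys 0x2BEDA  [3 reads]
#1 VA=0x303016626 (r,kernel):
  L0 @0x26[12] → 0x2F007  P=1,RW=1,US=1,PS=0
  L1 @0x2F[24] → 0x30007  P=1,RW=1,US=1,PS=0
  L2 @0x30[22] → 0x33007  P=1,RW=1,US=1,PS=0
  ⇒ phys 0x33626  [3 reads]

TLB: [["0x303016", "0x33"]]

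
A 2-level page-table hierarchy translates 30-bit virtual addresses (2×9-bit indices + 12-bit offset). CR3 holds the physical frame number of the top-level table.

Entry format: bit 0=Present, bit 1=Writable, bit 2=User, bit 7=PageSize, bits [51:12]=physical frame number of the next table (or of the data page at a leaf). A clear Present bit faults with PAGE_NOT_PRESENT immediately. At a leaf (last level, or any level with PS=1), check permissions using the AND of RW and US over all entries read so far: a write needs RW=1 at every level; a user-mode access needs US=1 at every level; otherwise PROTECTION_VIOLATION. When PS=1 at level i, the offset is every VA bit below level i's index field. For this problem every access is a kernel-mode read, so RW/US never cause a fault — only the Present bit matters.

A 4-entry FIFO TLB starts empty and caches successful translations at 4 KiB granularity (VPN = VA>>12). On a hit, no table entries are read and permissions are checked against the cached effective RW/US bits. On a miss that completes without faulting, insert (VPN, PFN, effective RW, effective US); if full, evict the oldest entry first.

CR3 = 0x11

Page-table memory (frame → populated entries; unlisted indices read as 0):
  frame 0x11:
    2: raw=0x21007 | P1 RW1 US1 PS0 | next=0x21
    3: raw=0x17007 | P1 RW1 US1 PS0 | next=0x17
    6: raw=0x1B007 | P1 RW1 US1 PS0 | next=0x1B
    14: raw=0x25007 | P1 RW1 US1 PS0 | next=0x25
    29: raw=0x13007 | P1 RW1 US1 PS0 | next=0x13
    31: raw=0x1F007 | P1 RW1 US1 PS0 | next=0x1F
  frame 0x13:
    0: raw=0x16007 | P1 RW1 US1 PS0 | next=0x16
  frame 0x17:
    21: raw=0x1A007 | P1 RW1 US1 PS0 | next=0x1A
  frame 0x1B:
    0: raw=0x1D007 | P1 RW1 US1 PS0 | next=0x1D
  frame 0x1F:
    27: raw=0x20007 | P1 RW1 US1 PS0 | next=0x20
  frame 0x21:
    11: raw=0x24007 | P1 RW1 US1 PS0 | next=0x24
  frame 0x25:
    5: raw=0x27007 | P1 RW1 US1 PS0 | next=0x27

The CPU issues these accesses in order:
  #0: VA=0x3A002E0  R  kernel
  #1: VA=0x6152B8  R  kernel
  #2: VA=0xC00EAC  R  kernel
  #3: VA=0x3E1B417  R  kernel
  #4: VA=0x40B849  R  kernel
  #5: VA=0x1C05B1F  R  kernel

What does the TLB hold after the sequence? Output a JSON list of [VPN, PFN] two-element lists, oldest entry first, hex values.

Trace:
#0 VA=0x3A002E0 (r,kernel):
  [0] read 0x11 idx=29: raw=0x13007 flags P=1 W=1 U=1 S=0
  [1] read 0x13 idx=0: raw=0x16007 flags P=1 W=1 U=1 S=0
  → PA=0x162E0  (2 entries read)
#1 VA=0x6152B8 (r,kernel):
  [0] read 0x11 idx=3: raw=0x17007 flags P=1 W=1 U=1 S=0
  [1] read 0x17 idx=21: raw=0x1A007 flags P=1 W=1 U=1 S=0
  → PA=0x1A2B8  (2 entries read)
#2 VA=0xC00EAC (r,kernel):
  [0] read 0x11 idx=6: raw=0x1B007 flags P=1 W=1 U=1 S=0
  [1] read 0x1B idx=0: raw=0x1D007 flags P=1 W=1 U=1 S=0
  → PA=0x1DEAC  (2 entries read)
#3 VA=0x3E1B417 (r,kernel):
  [0] read 0x11 idx=31: raw=0x1F007 flags P=1 W=1 U=1 S=0
  [1] read 0x1F idx=27: raw=0x20007 flags P=1 W=1 U=1 S=0
  → PA=0x20417  (2 entries read)
#4 VA=0x40B849 (r,kernel):
  [0] read 0x11 idx=2: raw=0x21007 flags P=1 W=1 U=1 S=0
  [1] read 0x21 idx=11: raw=0x24007 flags P=1 W=1 U=1 S=0
  → PA=0x24849  (2 entries read)
#5 VA=0x1C05B1F (r,kernel):
  [0] read 0x11 idx=14: raw=0x25007 flags P=1 W=1 U=1 S=0
  [1] read 0x25 idx=5: raw=0x27007 flags P=1 W=1 U=1 S=0
  → PA=0x27B1F  (2 entries read)

TLB: [["0xC00", "0x1D"], ["0x3E1B", "0x20"], ["0x40B", "0x24"], ["0x1C05", "0x27"]]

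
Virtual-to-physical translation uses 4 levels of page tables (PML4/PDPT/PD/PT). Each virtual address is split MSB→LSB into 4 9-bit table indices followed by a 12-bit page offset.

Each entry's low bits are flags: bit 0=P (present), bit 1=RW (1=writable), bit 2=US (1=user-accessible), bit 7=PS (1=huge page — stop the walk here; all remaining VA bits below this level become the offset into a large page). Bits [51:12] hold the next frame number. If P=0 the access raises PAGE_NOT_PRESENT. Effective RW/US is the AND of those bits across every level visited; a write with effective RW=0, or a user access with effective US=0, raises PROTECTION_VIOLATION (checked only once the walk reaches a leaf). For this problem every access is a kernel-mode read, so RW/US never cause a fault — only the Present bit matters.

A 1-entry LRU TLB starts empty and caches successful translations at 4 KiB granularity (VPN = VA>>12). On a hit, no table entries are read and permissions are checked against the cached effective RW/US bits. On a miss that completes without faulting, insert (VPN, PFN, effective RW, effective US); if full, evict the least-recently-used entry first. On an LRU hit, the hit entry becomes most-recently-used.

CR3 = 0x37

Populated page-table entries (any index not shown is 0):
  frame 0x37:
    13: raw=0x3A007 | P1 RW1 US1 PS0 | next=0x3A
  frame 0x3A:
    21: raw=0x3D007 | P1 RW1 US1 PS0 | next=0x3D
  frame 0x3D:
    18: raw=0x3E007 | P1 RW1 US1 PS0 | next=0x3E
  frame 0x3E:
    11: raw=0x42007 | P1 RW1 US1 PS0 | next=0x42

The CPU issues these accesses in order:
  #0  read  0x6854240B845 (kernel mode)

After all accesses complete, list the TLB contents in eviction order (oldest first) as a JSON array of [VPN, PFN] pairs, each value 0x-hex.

Trace:
#0 VA=0x6854240B845 (r,kernel):
  L0 @0x37[13] → 0x3A007  P=1,RW=1,US=1,PS=0
  L1 @0x3A[21] → 0x3D007  P=1,RW=1,US=1,PS=0
  L2 @0x3D[18] → 0x3E007  P=1,RW=1,US=1,PS=0
  L3 @0x3E[11] → 0x42007  P=1,RW=1,US=1,PS=0
  ⇒ phys 0x42845  [4 reads]

TLB: [["0x6854240B", "0x42"]]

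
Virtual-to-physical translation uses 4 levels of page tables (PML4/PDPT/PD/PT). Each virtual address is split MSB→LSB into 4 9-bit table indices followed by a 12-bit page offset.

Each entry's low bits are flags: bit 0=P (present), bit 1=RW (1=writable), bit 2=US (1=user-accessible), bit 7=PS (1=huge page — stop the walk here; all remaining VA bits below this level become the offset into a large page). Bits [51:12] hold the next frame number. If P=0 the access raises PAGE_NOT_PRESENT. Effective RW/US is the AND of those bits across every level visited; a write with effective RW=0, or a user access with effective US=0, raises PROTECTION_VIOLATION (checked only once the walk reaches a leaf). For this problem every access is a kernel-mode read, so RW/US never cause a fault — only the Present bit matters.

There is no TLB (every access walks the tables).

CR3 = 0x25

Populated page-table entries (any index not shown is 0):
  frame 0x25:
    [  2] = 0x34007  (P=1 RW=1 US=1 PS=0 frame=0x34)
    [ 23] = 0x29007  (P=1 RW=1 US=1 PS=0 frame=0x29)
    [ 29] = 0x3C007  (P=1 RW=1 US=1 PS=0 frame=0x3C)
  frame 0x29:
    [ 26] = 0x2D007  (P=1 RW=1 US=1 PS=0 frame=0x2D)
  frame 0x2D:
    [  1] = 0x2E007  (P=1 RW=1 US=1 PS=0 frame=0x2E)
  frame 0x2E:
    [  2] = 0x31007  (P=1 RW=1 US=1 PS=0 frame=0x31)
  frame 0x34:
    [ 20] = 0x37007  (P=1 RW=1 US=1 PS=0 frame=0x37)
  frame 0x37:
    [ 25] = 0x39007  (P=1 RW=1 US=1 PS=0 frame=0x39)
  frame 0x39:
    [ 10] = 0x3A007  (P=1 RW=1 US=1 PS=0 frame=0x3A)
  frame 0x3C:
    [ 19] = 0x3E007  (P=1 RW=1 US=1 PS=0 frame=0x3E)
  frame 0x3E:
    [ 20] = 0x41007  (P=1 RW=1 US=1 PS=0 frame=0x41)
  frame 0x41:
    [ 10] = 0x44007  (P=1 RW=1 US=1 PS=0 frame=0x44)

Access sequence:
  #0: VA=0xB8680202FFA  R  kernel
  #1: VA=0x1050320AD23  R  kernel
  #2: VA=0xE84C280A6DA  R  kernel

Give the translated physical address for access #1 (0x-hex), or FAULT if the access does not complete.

Per-access translation:
#0 VA=0xB8680202FFA (r,kernel):
  L0: frame=0x25 idx=23 entry=0x29007 [P=1 RW=1 US=1 PS=0]
  L1: frame=0x29 idx=26 entry=0x2D007 [P=1 RW=1 US=1 PS=0]
  L2: frame=0x2D idx=1 entry=0x2E007 [P=1 RW=1 US=1 PS=0]
  L3: frame=0x2E idx=2 entry=0x31007 [P=1 RW=1 US=1 PS=0]
  ⇒ phys 0x31FFA  [4 reads]
#1 VA=0x1050320AD23 (r,kernel):
  L0: frame=0x25 idx=2 entry=0x34007 [P=1 RW=1 US=1 PS=0]
  L1: frame=0x34 idx=20 entry=0x37007 [P=1 RW=1 US=1 PS=0]
  L2: frame=0x37 idx=25 entry=0x39007 [P=1 RW=1 US=1 PS=0]
  L3: frame=0x39 idx=10 entry=0x3A007 [P=1 RW=1 US=1 PS=0]
  ⇒ phys 0x3AD23  [4 reads]
#2 VA=0xE84C280A6DA (r,kernel):
  L0: frame=0x25 idx=29 entry=0x3C007 [P=1 RW=1 US=1 PS=0]
  L1: frame=0x3C idx=19 entry=0x3E007 [P=1 RW=1 US=1 PS=0]
  L2: frame=0x3E idx=20 entry=0x41007 [P=1 RW=1 US=1 PS=0]
  L3: frame=0x41 idx=10 entry=0x44007 [P=1 RW=1 US=1 PS=0]
  ⇒ phys 0x446DA  [4 reads]

Access #1 PA: 0x3AD23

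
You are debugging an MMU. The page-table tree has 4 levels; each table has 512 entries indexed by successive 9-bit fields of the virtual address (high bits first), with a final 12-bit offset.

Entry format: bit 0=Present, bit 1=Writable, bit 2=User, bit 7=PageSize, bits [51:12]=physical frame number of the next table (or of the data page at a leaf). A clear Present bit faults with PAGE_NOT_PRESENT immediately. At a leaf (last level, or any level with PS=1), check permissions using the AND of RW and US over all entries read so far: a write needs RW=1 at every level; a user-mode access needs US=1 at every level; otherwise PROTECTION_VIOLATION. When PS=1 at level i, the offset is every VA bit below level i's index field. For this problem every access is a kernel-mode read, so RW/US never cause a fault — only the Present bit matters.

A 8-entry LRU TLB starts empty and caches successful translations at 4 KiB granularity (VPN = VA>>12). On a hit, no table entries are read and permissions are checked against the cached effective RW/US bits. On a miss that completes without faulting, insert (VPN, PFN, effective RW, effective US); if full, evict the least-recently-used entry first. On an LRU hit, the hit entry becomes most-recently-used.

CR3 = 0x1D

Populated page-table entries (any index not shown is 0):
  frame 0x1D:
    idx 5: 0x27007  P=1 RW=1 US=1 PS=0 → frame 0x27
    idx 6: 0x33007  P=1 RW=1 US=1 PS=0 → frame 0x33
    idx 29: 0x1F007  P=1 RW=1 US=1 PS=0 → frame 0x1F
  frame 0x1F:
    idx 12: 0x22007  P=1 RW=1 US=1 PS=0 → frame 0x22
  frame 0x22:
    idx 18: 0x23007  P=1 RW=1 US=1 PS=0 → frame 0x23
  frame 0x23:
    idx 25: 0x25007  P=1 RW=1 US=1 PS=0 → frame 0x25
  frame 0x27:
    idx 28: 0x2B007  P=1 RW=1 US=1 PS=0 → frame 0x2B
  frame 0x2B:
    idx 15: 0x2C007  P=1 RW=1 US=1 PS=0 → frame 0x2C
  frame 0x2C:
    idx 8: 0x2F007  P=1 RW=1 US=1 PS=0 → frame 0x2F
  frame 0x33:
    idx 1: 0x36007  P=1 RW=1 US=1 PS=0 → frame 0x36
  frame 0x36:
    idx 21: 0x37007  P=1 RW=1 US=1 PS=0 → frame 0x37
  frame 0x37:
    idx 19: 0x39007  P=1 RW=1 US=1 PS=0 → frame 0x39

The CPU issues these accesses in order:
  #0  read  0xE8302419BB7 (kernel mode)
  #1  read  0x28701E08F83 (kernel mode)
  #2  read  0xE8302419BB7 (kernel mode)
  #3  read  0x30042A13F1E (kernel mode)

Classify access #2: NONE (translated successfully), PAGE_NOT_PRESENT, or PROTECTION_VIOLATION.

Walk each access:
#0 VA=0xE8302419BB7 (r,kernel):
  L0 @0x1D[29] → 0x1F007  P=1,RW=1,US=1,PS=0
  L1 @0x1F[12] → 0x22007  P=1,RW=1,US=1,PS=0
  L2 @0x22[18] → 0x23007  P=1,RW=1,US=1,PS=0
  L3 @0x23[25] → 0x25007  P=1,RW=1,US=1,PS=0
  → PA=0x25BB7  (4 entries read)
#1 VA=0x28701E08F83 (r,kernel):
  L0 @0x1D[5] → 0x27007  P=1,RW=1,US=1,PS=0
  L1 @0x27[28] → 0x2B007  P=1,RW=1,US=1,PS=0
  L2 @0x2B[15] → 0x2C007  P=1,RW=1,US=1,PS=0
  L3 @0x2C[8] → 0x2F007  P=1,RW=1,US=1,PS=0
  → PA=0x2FF83  (4 entries read)
#2 VA=0xE8302419BB7 (r,kernel):
  TLB hit vpn=0xE8302419 → PA=0x25BB7
#3 VA=0x30042A13F1E (r,kernel):
  L0 @0x1D[6] → 0x33007  P=1,RW=1,US=1,PS=0
  L1 @0x33[1] → 0x36007  P=1,RW=1,US=1,PS=0
  L2 @0x36[21] → 0x37007  P=1,RW=1,US=1,PS=0
  L3 @0x37[19] → 0x39007  P=1,RW=1,US=1,PS=0
  → PA=0x39F1E  (4 entries read)

Access #2 fault: NONE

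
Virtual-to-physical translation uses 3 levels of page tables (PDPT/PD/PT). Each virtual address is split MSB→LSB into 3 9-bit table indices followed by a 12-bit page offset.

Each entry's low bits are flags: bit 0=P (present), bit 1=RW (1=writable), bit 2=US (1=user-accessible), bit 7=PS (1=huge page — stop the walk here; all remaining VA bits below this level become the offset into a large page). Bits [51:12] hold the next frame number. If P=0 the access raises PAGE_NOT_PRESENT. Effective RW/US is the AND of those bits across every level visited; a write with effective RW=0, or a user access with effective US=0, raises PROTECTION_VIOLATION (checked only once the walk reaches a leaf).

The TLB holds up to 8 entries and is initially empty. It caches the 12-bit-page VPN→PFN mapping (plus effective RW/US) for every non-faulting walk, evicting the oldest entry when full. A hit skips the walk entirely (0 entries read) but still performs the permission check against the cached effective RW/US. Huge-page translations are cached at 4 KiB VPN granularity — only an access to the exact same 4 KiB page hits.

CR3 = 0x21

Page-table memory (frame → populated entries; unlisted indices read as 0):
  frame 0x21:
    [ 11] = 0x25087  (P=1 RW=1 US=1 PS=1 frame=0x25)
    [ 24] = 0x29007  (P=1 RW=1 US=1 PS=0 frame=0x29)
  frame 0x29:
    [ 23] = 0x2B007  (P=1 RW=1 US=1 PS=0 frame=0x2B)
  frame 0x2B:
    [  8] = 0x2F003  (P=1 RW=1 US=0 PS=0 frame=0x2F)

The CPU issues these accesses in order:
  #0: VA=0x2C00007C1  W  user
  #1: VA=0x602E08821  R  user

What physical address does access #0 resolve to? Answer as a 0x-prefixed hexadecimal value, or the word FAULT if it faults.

Per-access translation:
#0 VA=0x2C00007C1 (w,user):
  L0: frame=0x21 idx=11 entry=0x25087 [P=1 RW=1 US=1 PS=1]
  → PA=0x257C1 (huge @L0)  (1 entries read)
#1 VA=0x602E08821 (r,user):
  L0: frame=0x21 idx=24 entry=0x29007 [P=1 RW=1 US=1 PS=0]
  L1: frame=0x29 idx=23 entry=0x2B007 [P=1 RW=1 US=1 PS=0]
  L2: frame=0x2B idx=8 entry=0x2F003 [P=1 RW=1 US=0 PS=0]
  ✗ PROTECTION_VIOLATION  [3 reads]

Access #0 PA: 0x257C1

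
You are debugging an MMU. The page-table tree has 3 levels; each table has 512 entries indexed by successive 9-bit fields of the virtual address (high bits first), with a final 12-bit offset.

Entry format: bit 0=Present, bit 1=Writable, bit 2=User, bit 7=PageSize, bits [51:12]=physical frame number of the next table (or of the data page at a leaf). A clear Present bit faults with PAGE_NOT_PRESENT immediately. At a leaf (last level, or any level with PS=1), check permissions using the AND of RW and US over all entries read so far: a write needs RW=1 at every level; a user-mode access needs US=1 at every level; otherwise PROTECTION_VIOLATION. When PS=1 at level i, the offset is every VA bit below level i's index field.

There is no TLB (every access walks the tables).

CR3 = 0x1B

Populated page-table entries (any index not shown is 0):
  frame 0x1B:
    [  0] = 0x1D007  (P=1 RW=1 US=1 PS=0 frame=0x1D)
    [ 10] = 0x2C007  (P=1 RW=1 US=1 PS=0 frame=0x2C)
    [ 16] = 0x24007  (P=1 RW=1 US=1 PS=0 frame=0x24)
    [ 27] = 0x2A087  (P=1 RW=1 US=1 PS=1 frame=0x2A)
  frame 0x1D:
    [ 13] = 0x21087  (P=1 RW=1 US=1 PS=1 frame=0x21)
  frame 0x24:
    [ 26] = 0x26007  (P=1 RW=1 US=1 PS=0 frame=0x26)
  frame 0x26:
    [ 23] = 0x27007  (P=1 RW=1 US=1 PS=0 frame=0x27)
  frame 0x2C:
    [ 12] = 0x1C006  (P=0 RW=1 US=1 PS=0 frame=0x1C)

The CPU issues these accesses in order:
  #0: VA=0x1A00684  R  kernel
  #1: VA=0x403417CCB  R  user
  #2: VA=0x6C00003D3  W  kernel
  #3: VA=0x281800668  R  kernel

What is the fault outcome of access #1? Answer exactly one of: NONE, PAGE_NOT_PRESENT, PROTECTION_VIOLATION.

Walk each access:
#0 VA=0x1A00684 (r,kernel):
  L0 @0x1B[0] → 0x1D007  P=1,RW=1,US=1,PS=0
  L1 @0x1D[13] → 0x21087  P=1,RW=1,US=1,PS=1
  ✓ 0x21684 (huge @L1)  — 2 lookups
#1 VA=0x403417CCB (r,user):
  L0 @0x1B[16] → 0x24007  P=1,RW=1,US=1,PS=0
  L1 @0x24[26] → 0x26007  P=1,RW=1,US=1,PS=0
  L2 @0x26[23] → 0x27007  P=1,RW=1,US=1,PS=0
  ✓ 0x27CCB  — 3 lookups
#2 VA=0x6C00003D3 (w,kernel):
  L0 @0x1B[27] → 0x2A087  P=1,RW=1,US=1,PS=1
  ✓ 0x2A3D3 (huge @L0)  — 1 lookups
#3 VA=0x281800668 (r,kernel):
  L0 @0x1B[10] → 0x2C007  P=1,RW=1,US=1,PS=0
  L1 @0x2C[12] → 0x1C006  P=0,RW=1,US=1,PS=0
  ✗ PAGE_NOT_PRESENT  [2 reads]

Access #1 fault: NONE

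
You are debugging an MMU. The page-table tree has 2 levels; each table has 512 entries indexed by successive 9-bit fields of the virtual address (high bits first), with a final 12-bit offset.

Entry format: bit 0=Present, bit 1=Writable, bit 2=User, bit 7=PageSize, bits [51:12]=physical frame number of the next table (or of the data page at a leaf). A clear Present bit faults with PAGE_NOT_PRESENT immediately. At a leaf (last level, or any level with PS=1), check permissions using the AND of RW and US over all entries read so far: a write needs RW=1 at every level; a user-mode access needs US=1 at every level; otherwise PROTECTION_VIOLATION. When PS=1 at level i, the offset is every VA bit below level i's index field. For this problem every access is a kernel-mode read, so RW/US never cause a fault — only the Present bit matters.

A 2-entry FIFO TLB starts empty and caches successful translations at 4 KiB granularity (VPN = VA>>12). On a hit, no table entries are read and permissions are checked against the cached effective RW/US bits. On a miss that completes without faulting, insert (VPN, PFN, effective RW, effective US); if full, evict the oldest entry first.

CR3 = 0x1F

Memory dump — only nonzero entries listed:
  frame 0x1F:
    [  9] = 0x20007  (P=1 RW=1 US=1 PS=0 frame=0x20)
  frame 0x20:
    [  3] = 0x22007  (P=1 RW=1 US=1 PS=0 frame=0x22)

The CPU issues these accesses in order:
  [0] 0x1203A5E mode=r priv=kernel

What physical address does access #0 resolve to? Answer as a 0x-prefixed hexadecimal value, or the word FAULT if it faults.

Walk each access:
#0 VA=0x1203A5E (r,kernel):
  [0] read 0x1F idx=9: raw=0x20007 flags P=1 W=1 U=1 S=0
  [1] read 0x20 idx=3: raw=0x22007 flags P=1 W=1 U=1 S=0
  → PA=0x22A5E  (2 entries read)

Access #0 PA: 0x22A5E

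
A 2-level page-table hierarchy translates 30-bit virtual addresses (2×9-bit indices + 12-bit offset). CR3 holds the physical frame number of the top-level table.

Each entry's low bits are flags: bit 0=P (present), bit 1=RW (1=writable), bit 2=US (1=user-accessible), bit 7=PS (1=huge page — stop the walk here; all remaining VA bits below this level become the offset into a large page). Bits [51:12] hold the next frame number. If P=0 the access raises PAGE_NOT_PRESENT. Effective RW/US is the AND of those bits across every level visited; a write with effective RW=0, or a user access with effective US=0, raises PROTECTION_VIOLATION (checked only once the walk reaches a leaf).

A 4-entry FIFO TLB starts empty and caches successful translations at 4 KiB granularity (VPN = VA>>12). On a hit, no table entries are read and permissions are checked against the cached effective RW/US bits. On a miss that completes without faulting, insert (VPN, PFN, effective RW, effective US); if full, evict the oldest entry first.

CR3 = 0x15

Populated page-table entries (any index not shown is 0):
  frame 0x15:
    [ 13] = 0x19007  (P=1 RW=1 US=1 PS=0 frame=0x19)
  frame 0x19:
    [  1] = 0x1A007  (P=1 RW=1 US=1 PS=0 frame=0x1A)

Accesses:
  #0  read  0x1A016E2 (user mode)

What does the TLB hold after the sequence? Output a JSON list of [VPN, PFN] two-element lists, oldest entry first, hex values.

Walk each access:
#0 VA=0x1A016E2 (r,user):
  L0 @0x15[13] → 0x19007  P=1,RW=1,US=1,PS=0
  L1 @0x19[1] → 0x1A007  P=1,RW=1,US=1,PS=0
  → PA=0x1A6E2  (2 entries read)

TLB: [["0x1A01", "0x1A"]]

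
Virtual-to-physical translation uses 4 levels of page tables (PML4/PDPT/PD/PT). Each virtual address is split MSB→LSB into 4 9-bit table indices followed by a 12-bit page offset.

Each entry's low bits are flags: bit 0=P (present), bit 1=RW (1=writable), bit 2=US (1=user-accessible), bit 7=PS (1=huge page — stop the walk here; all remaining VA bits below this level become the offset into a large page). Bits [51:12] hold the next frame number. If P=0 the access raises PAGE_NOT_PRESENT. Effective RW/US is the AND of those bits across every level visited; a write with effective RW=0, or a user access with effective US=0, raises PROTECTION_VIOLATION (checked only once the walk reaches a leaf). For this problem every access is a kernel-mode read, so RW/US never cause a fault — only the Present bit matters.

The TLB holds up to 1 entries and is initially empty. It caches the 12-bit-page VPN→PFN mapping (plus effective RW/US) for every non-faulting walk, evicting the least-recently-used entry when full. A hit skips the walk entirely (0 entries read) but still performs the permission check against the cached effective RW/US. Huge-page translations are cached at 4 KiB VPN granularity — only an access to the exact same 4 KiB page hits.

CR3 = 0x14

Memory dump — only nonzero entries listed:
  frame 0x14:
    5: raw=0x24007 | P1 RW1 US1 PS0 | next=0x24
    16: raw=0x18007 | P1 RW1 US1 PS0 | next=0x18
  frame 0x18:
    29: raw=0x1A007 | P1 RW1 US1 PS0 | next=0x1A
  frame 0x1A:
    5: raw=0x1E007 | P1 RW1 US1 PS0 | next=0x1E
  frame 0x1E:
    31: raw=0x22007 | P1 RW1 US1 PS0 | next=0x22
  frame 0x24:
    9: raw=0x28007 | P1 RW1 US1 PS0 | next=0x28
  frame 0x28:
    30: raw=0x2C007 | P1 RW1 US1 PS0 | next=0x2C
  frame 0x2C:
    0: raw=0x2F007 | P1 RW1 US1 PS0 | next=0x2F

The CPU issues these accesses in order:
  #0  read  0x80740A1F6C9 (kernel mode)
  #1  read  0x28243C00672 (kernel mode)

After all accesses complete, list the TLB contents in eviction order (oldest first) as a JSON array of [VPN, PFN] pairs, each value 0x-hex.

Trace:
#0 VA=0x80740A1F6C9 (r,kernel):
  L0 @0x14[16] → 0x18007  P=1,RW=1,US=1,PS=0
  L1 @0x18[29] → 0x1A007  P=1,RW=1,US=1,PS=0
  L2 @0x1A[5] → 0x1E007  P=1,RW=1,US=1,PS=0
  L3 @0x1E[31] → 0x22007  P=1,RW=1,US=1,PS=0
  ⇒ phys 0x226C9  [4 reads]
#1 VA=0x28243C00672 (r,kernel):
  L0 @0x14[5] → 0x24007  P=1,RW=1,US=1,PS=0
  L1 @0x24[9] → 0x28007  P=1,RW=1,US=1,PS=0
  L2 @0x28[30] → 0x2C007  P=1,RW=1,US=1,PS=0
  L3 @0x2C[0] → 0x2F007  P=1,RW=1,US=1,PS=0
  ⇒ phys 0x2F672  [4 reads]

TLB: [["0x28243C00", "0x2F"]]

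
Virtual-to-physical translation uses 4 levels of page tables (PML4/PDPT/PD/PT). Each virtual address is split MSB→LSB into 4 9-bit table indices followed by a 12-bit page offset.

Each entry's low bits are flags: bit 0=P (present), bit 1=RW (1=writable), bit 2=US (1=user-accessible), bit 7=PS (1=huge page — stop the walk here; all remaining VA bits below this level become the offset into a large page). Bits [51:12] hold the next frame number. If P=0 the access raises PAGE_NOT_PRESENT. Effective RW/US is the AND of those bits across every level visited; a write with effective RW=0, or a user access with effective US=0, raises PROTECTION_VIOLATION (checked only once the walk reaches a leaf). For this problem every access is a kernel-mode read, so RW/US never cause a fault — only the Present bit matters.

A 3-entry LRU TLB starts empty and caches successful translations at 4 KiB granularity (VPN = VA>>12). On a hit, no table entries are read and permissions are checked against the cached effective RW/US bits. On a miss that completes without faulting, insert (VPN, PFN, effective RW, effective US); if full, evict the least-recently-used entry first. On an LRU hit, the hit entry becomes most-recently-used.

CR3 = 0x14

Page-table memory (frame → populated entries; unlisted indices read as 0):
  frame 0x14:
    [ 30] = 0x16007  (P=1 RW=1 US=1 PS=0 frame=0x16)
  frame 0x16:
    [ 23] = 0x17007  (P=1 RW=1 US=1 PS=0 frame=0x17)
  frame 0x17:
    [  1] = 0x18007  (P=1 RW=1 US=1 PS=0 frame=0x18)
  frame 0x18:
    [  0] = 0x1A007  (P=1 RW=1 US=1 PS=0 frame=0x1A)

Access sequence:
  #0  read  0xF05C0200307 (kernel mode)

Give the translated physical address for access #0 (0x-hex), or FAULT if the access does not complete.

Per-access translation:
#0 VA=0xF05C0200307 (r,kernel):
  L0 @0x14[30] → 0x16007  P=1,RW=1,US=1,PS=0
  L1 @0x16[23] → 0x17007  P=1,RW=1,US=1,PS=0
  L2 @0x17[1] → 0x18007  P=1,RW=1,US=1,PS=0
  L3 @0x18[0] → 0x1A007  P=1,RW=1,US=1,PS=0
  → PA=0x1A307  (4 entries read)

Access #0 PA: 0x1A307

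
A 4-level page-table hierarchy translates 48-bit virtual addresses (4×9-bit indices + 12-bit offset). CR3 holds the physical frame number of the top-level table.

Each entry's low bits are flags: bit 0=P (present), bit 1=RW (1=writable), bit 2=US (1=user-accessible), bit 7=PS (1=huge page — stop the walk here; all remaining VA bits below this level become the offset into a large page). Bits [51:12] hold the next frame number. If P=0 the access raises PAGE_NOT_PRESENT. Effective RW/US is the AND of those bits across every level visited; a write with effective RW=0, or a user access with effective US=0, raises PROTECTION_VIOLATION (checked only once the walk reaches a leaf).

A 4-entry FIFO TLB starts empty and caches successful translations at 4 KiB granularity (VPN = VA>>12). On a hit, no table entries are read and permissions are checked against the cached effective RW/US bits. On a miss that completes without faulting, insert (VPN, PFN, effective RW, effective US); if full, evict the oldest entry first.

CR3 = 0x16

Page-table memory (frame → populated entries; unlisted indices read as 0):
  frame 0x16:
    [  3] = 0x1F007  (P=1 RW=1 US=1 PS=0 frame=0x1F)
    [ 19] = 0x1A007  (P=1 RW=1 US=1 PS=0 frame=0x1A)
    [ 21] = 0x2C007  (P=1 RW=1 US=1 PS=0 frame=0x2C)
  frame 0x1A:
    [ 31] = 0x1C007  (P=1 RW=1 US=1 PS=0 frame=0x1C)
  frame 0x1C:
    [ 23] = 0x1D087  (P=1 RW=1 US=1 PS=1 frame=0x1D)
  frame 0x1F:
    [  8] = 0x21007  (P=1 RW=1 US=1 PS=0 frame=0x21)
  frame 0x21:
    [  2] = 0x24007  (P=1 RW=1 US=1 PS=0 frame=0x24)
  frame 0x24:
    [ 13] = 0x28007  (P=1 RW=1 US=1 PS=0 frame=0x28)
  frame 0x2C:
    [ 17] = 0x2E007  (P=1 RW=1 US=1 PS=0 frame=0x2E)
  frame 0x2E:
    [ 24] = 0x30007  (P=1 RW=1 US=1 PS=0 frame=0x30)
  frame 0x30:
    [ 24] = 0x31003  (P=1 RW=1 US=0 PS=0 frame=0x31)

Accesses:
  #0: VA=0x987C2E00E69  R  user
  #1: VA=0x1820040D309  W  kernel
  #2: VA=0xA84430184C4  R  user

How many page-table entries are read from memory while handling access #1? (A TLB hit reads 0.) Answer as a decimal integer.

Per-access translation:
#0 VA=0x987C2E00E69 (r,user):
  L0 @0x16[19] → 0x1A007  P=1,RW=1,US=1,PS=0
  L1 @0x1A[31] → 0x1C007  P=1,RW=1,US=1,PS=0
  L2 @0x1C[23] → 0x1D087  P=1,RW=1,US=1,PS=1
  ⇒ phys 0x1DE69 (huge @L2)  [3 reads]
#1 VA=0x1820040D309 (w,kernel):
  L0 @0x16[3] → 0x1F007  P=1,RW=1,US=1,PS=0
  L1 @0x1F[8] → 0x21007  P=1,RW=1,US=1,PS=0
  L2 @0x21[2] → 0x24007  P=1,RW=1,US=1,PS=0
  L3 @0x24[13] → 0x28007  P=1,RW=1,US=1,PS=0
  ⇒ phys 0x28309  [4 reads]
#2 VA=0xA84430184C4 (r,user):
  L0 @0x16[21] → 0x2C007  P=1,RW=1,US=1,PS=0
  L1 @0x2C[17] → 0x2E007  P=1,RW=1,US=1,PS=0
  L2 @0x2E[24] → 0x30007  P=1,RW=1,US=1,PS=0
  L3 @0x30[24] → 0x31003  P=1,RW=1,US=0,PS=0
  → PROTECTION_VIOLATION  (4 entries read)

Entries read for #1: 4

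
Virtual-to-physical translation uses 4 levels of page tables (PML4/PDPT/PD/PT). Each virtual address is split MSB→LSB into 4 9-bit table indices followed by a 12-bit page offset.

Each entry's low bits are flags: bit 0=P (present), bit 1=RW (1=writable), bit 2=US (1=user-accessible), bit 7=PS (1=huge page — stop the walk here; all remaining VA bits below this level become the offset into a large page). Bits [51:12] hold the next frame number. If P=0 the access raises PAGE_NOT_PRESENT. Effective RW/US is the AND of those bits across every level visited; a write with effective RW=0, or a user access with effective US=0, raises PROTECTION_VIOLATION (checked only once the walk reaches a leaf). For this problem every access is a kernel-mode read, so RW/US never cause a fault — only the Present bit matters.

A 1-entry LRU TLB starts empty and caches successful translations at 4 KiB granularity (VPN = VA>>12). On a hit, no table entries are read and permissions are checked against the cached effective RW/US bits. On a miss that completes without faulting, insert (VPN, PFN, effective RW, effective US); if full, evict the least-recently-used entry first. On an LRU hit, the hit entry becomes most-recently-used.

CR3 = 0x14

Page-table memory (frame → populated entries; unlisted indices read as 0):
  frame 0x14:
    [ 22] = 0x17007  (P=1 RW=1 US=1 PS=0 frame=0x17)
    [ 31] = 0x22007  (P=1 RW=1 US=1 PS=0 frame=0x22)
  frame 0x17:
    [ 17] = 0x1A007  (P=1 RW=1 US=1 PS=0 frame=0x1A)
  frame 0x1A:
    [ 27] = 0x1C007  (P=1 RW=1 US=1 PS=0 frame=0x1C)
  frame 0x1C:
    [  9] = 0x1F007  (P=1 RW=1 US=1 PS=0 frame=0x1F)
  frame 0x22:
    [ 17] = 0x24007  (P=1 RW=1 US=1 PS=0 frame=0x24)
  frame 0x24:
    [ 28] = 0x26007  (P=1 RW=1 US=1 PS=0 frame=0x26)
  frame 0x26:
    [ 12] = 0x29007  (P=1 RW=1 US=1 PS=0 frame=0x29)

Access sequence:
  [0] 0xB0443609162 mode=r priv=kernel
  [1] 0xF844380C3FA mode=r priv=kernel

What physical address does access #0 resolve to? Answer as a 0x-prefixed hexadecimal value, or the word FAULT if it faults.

Walk each access:
#0 VA=0xB0443609162 (r,kernel):
  L0: frame=0x14 idx=22 entry=0x17007 [P=1 RW=1 US=1 PS=0]
  L1: frame=0x17 idx=17 entry=0x1A007 [P=1 RW=1 US=1 PS=0]
  L2: frame=0x1A idx=27 entry=0x1C007 [P=1 RW=1 US=1 PS=0]
  L3: frame=0x1C idx=9 entry=0x1F007 [P=1 RW=1 US=1 PS=0]
  → PA=0x1F162  (4 entries read)
#1 VA=0xF844380C3FA (r,kernel):
  L0: frame=0x14 idx=31 entry=0x22007 [P=1 RW=1 US=1 PS=0]
  L1: frame=0x22 idx=17 entry=0x24007 [P=1 RW=1 US=1 PS=0]
  L2: frame=0x24 idx=28 entry=0x26007 [P=1 RW=1 US=1 PS=0]
  L3: frame=0x26 idx=12 entry=0x29007 [P=1 RW=1 US=1 PS=0]
  → PA=0x293FA  (4 entries read)

Access #0 PA: 0x1F162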